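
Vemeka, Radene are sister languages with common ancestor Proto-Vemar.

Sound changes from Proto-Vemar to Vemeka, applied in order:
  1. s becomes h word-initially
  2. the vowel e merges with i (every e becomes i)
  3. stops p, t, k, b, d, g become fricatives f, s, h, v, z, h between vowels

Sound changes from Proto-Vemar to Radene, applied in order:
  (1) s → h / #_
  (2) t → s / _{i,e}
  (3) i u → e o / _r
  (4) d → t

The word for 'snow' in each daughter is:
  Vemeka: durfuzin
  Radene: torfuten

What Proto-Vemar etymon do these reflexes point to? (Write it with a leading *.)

Position 2: Vemeka has u, Radene has o. Vemeka preserves u here (none of its changes turn any other segment into u), so the proto-segment is *u.
Position 1: Vemeka has d, Radene has t. Vemeka preserves d here (none of its changes turn any other segment into d), so the proto-segment is *d.
Position 7: Vemeka has i, Radene has e. Taking the neighbouring segments as reconstructed: Vemeka i could go back to *e or *i; Radene e can only go back to *e — the one source consistent with every daughter is *e.
Verify the candidate proto-form against each daughter:
Vemeka: *durfuden
  durfuden (rule 1 does not apply)
  durfuden → durfudin   [vowel merger]
  durfudin → durfuzin   [intervocalic lenition]
  giving Vemeka durfuzin.
Radene: *durfuden
  durfuden (rule 1 does not apply)
  durfuden (rule 2 does not apply)
  durfuden → dorfuden   [pre-rhotic lowering]
  dorfuden → torfuten   [unconditioned shift]
  giving Radene torfuten.
No other proto-form is consistent with every reflex, so the reconstruction is *durfuden.

*durfuden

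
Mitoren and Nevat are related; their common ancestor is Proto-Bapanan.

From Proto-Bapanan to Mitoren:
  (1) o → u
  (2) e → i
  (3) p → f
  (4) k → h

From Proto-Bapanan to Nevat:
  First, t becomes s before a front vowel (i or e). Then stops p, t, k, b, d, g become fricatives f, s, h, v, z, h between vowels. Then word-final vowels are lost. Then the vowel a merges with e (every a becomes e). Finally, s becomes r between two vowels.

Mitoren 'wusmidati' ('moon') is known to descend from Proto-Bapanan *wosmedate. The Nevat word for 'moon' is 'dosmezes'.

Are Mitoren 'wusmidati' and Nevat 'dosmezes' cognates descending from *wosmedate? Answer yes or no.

Derive the expected Nevat reflex of *wosmedate:
Nevat: start from *wosmedate.
  rule 1 (palatalisation): wosmedate → wosmedase
  rule 2 (intervocalic lenition): wosmedase → wosmezase
  rule 3 (apocope): wosmezase → wosmezas
  rule 4 (vowel merger): wosmezas → wosmezes
  rule 5: no change — wosmezes
  ⇒ Nevat wosmezes
The regular Nevat reflex would be 'wosmezes', but the attested form is 'dosmezes'. The correspondence is irregular, so they are not cognates (the Nevat form has a different source).

no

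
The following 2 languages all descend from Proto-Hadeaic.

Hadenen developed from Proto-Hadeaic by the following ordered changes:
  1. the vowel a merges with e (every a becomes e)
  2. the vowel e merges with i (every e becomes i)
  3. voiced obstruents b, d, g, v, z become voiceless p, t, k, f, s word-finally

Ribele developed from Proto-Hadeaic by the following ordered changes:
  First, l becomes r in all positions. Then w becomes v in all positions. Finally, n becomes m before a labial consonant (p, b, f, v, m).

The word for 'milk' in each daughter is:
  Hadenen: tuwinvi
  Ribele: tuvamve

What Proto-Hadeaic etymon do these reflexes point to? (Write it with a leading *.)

*tuwanve

Position 7: Hadenen has i, Ribele has e. Ribele preserves e here (none of its changes turn any other segment into e), so the proto-segment is *e.
Position 5: Hadenen has n, Ribele has m. Hadenen preserves n here (none of its changes turn any other segment into n), so the proto-segment is *n.
Position 3: Hadenen has w, Ribele has v. Hadenen preserves w here (none of its changes turn any other segment into w), so the proto-segment is *w.
Verify the candidate proto-form against each daughter:
Hadenen: start from *tuwanve.
  rule 1 (vowel merger): tuwanve → tuwenve
  rule 2 (vowel merger): tuwenve → tuwinvi
  rule 3: no change — tuwinvi
  ⇒ Hadenen tuwinvi
Ribele: start from *tuwanve.
  rule 1: no change — tuwanve
  rule 2 (unconditioned shift): tuwanve → tuvanve
  rule 3 (nasal place assimilation): tuvanve → tuvamve
  ⇒ Ribele tuvamve
Only *tuwanve yields all of Hadenen tuwinvi, Ribele tuvamve.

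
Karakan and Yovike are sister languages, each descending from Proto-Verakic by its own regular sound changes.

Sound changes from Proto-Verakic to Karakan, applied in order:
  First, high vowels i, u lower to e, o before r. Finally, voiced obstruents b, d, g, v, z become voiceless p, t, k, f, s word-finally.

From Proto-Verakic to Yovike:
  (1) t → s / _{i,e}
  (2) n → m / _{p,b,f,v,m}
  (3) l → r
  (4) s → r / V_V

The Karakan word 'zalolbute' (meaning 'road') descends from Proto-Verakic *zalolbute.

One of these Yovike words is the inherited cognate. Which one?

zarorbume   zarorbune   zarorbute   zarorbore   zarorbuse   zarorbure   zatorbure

zarorbure

Yovike: start from *zalolbute.
  rule 1 (palatalisation): zalolbute → zalolbuse
  rule 2: no change — zalolbuse
  rule 3 (unconditioned shift): zalolbuse → zarorbuse
  rule 4 (rhotacism): zarorbuse → zarorbure
  ⇒ Yovike zarorbure
The other candidates each miss or misapply at least one Yovike change.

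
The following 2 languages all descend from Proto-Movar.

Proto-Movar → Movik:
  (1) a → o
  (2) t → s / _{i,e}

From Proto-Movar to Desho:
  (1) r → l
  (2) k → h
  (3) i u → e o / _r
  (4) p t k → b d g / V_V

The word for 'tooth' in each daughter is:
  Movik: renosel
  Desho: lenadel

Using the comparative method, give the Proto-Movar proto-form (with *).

*renatel

Position 1: Movik has r, Desho has l. Movik preserves r here (none of its changes turn any other segment into r), so the proto-segment is *r.
Position 4: Movik has o, Desho has a. Desho preserves a here (none of its changes turn any other segment into a), so the proto-segment is *a.
Position 5: Movik has s, Desho has d. Taking the neighbouring segments as reconstructed: Movik s could go back to *t or *s; Desho d could go back to *t or *d — the one source consistent with every daughter is *t.
Verify the candidate proto-form against each daughter:
Movik: *renatel > renotel > renosel  (by vowel merger, palatalisation)
Desho: *renatel > lenatel > lenadel  (by unconditioned shift, intervocalic voicing)
Only *renatel yields all of Movik renosel, Desho lenadel.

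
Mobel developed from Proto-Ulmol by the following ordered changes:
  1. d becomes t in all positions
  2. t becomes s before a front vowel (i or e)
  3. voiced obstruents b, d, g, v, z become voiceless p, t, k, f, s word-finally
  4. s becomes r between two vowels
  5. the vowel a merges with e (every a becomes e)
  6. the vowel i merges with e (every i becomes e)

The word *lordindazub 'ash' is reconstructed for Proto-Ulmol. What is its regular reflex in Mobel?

Mobel: start from *lordindazub.
  rule 1 (unconditioned shift): lordindazub → lortintazub
  rule 2 (palatalisation): lortintazub → lorsintazub
  rule 3 (final devoicing): lorsintazub → lorsintazup
  rule 4: no change — lorsintazup
  rule 5 (vowel merger): lorsintazup → lorsintezup
  rule 6 (vowel merger): lorsintezup → lorsentezup
  ⇒ Mobel lorsentezup

lorsentezup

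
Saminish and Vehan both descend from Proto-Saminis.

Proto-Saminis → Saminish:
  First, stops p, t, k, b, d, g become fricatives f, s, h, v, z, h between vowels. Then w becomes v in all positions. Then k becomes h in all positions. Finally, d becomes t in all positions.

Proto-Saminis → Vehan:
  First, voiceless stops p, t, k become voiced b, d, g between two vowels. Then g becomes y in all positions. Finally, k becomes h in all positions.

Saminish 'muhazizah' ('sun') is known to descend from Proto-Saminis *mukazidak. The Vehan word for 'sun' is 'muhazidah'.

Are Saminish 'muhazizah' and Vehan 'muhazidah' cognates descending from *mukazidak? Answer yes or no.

Derive the expected Vehan reflex of *mukazidak:
Vehan: *mukazidak
  mukazidak → mugazidak   [intervocalic voicing]
  mugazidak → muyazidak   [unconditioned shift]
  muyazidak → muyazidah   [unconditioned shift]
  giving Vehan muyazidah.
The regular Vehan reflex would be 'muyazidah', but the attested form is 'muhazidah'. The correspondence is irregular, so they are not cognates (the Vehan form has a different source).

no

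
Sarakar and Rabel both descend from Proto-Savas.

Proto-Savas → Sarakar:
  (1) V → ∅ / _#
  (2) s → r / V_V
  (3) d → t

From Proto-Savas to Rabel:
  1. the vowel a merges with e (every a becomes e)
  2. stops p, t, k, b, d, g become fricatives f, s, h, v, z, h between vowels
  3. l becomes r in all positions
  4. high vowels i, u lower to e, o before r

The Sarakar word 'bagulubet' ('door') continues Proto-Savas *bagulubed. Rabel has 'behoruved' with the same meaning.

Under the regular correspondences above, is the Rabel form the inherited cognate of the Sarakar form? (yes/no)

Derive the expected Rabel reflex of *bagulubed:
Rabel: start from *bagulubed.
  rule 1 (vowel merger): bagulubed → begulubed
  rule 2 (intervocalic lenition): begulubed → behuluved
  rule 3 (unconditioned shift): behuluved → behuruved
  rule 4 (pre-rhotic lowering): behuruved → behoruved
  ⇒ Rabel behoruved
Rabel 'behoruved' matches the regular reflex exactly, so the pair is cognate.

yes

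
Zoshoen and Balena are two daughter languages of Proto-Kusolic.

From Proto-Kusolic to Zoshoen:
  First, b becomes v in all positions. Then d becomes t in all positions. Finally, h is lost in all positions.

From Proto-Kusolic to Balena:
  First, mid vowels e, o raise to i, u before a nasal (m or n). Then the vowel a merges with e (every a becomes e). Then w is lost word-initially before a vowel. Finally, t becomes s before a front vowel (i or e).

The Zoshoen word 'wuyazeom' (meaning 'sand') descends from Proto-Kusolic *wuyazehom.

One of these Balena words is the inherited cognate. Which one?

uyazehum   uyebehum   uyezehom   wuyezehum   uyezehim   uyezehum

uyezehum

Balena: start from *wuyazehom.
  rule 1 (pre-nasal raising): wuyazehom → wuyazehum
  rule 2 (vowel merger): wuyazehum → wuyezehum
  rule 3 (glide loss): wuyezehum → uyezehum
  rule 4: no change — uyezehum
  ⇒ Balena uyezehum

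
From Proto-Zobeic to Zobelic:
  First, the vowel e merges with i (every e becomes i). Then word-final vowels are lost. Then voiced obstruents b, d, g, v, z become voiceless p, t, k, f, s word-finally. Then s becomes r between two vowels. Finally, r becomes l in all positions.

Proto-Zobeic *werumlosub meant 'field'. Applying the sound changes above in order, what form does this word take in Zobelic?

wilumlolup

Zobelic: *werumlosub > wirumlosub > wirumlosup > wirumlorup > wilumlolup  (by vowel merger, final devoicing, rhotacism, unconditioned shift)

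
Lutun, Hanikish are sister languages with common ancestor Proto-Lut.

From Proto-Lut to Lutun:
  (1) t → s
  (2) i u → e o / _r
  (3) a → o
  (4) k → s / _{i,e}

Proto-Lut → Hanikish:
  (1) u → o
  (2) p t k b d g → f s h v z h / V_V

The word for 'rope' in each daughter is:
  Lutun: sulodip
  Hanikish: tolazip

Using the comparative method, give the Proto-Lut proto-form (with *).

Position 1: Lutun has s, Hanikish has t. Hanikish preserves t here (none of its changes turn any other segment into t), so the proto-segment is *t.
Position 2: Lutun has u, Hanikish has o. Lutun preserves u here (none of its changes turn any other segment into u), so the proto-segment is *u.
Continuing position by position gives *tuladip; check it forward:
Lutun: *tuladip
  tuladip → suladip   [unconditioned shift]
  suladip (rule 2 does not apply)
  suladip → sulodip   [vowel merger]
  sulodip (rule 4 does not apply)
  giving Lutun sulodip.
Hanikish: *tuladip
  tuladip → toladip   [vowel merger]
  toladip → tolazip   [intervocalic lenition]
  giving Hanikish tolazip.
No other proto-form is consistent with every reflex, so the reconstruction is *tuladip.

*tuladip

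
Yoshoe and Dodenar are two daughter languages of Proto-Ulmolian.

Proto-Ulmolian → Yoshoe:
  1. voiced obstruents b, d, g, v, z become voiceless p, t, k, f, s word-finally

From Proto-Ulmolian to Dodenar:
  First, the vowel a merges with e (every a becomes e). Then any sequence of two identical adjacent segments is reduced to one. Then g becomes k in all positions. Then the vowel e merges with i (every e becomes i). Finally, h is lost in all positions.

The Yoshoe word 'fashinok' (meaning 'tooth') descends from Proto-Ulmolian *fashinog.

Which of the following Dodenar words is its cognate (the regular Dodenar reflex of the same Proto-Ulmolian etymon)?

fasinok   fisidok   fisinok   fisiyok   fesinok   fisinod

Dodenar: *fashinog > feshinog > feshinok > fishinok > fisinok  (by vowel merger, unconditioned shift, vowel merger, h-loss)

fisinok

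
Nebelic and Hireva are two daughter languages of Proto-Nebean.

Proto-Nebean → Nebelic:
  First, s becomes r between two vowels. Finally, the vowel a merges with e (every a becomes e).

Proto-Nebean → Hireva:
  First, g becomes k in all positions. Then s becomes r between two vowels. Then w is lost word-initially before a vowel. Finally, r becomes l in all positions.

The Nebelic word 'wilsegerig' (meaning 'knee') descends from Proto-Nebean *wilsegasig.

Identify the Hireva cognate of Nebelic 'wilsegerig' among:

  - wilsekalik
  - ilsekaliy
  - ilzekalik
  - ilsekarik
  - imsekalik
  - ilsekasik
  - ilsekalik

ilsekalik

Hireva: start from *wilsegasig.
  rule 1 (unconditioned shift): wilsegasig → wilsekasik
  rule 2 (rhotacism): wilsekasik → wilsekarik
  rule 3 (glide loss): wilsekarik → ilsekarik
  rule 4 (unconditioned shift): ilsekarik → ilsekalik
  ⇒ Hireva ilsekalik
The other candidates each miss or misapply at least one Hireva change.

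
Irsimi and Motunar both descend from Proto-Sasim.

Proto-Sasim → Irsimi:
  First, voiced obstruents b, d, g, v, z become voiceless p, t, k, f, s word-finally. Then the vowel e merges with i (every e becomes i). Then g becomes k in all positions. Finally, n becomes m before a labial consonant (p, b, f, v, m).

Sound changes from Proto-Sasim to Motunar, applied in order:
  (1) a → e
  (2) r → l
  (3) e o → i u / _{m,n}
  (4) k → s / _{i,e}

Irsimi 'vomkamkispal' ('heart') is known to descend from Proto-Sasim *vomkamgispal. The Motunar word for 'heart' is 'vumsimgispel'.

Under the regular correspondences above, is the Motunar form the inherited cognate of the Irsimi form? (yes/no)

Derive the expected Motunar reflex of *vomkamgispal:
Motunar: *vomkamgispal > vomkemgispel > vumkimgispel > vumsimgispel  (by vowel merger, pre-nasal raising, palatalisation)
Motunar 'vumsimgispel' matches the regular reflex exactly, so the pair is cognate.

yes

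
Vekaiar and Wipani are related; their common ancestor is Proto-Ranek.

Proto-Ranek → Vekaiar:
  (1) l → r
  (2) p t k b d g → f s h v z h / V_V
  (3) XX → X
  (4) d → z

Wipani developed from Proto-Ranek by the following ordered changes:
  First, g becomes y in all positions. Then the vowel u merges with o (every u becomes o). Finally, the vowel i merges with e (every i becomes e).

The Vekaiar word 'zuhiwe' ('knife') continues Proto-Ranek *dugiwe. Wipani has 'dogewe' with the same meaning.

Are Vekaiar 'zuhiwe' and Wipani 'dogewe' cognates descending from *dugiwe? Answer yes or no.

no

Derive the expected Wipani reflex of *dugiwe:
Wipani: *dugiwe
  dugiwe → duyiwe   [unconditioned shift]
  duyiwe → doyiwe   [vowel merger]
  doyiwe → doyewe   [vowel merger]
  giving Wipani doyewe.
The regular Wipani reflex would be 'doyewe', but the attested form is 'dogewe'. The correspondence is irregular, so they are not cognates (the Wipani form has a different source).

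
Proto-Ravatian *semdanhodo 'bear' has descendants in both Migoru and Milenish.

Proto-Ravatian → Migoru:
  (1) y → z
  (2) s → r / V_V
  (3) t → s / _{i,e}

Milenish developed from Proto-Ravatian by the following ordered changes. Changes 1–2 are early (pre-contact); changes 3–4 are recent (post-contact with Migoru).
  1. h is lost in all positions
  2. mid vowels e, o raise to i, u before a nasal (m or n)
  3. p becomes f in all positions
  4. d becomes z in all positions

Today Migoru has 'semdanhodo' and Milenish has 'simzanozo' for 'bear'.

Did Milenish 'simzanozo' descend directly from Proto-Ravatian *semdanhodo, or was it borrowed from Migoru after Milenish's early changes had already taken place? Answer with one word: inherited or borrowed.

If inherited, *semdanhodo would pass through all of Milenish's changes:
Milenish: *semdanhodo > semdanodo > simdanodo > simzanozo  (by h-loss, pre-nasal raising, unconditioned shift)
If borrowed from Migoru 'semdanhodo' after the early changes, it would undergo only the recent ones:
  rule 3 (unconditioned shift): no change (semdanhodo)
  rule 4 (unconditioned shift): semdanhodo → semzanhozo
  ⇒ as a loan: semzanhozo
Milenish 'simzanozo' matches the inherited outcome exactly, so it is an inherited cognate, not a loan.

inherited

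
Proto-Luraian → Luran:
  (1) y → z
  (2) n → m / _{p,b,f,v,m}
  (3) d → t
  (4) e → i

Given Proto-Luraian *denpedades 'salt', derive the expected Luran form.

timpitatis

Luran: *denpedades
  denpedades (rule 1 does not apply)
  denpedades → dempedades   [nasal place assimilation]
  dempedades → tempetates   [unconditioned shift]
  tempetates → timpitatis   [vowel merger]
  giving Luran timpitatis.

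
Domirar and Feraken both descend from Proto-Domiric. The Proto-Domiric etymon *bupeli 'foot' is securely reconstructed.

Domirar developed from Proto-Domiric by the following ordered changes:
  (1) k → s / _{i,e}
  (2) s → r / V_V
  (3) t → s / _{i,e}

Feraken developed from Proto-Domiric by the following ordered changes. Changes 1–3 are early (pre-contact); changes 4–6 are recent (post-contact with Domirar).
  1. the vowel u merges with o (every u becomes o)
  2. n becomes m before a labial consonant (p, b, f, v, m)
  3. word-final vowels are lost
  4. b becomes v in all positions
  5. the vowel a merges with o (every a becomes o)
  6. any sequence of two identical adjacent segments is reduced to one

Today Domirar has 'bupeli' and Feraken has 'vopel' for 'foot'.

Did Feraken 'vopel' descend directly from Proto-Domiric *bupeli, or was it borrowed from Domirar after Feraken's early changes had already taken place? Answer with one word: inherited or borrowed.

inherited

If inherited, *bupeli would pass through all of Feraken's changes:
Feraken: start from *bupeli.
  rule 1 (vowel merger): bupeli → bopeli
  rule 2: no change — bopeli
  rule 3 (apocope): bopeli → bopel
  rule 4 (unconditioned shift): bopel → vopel
  rule 5: no change — vopel
  rule 6: no change — vopel
  ⇒ Feraken vopel
If borrowed from Domirar 'bupeli' after the early changes, it would undergo only the recent ones:
  rule 4 (unconditioned shift): bupeli → vupeli
  rule 5 (vowel merger): no change (vupeli)
  rule 6 (degemination): no change (vupeli)
  ⇒ as a loan: vupeli
Feraken 'vopel' matches the inherited outcome exactly, so it is an inherited cognate, not a loan.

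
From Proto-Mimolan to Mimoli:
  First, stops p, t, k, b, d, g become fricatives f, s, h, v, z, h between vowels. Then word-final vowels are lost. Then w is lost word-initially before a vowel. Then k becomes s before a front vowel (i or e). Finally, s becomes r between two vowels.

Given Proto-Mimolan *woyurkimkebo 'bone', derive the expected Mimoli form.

oyursimsev

Mimoli: start from *woyurkimkebo.
  rule 1 (intervocalic lenition): woyurkimkebo → woyurkimkevo
  rule 2 (apocope): woyurkimkevo → woyurkimkev
  rule 3 (glide loss): woyurkimkev → oyurkimkev
  rule 4 (palatalisation): oyurkimkev → oyursimsev
  rule 5: no change — oyursimsev
  ⇒ Mimoli oyursimsev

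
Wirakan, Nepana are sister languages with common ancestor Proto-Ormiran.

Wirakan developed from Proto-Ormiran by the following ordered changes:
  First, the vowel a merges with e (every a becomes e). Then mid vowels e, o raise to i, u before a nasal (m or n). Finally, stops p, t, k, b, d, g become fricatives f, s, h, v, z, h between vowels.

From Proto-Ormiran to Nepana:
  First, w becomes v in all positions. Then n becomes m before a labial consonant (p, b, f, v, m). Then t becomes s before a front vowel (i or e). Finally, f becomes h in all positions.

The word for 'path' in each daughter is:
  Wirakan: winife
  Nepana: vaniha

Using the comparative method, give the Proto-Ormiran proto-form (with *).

*wanifa

Position 5: Wirakan has f, Nepana has h. Taking the neighbouring segments as reconstructed: Wirakan f could go back to *p or *f; Nepana h could go back to *f or *h — the one source consistent with every daughter is *f.
Position 2: Wirakan has i, Nepana has a. Nepana preserves a here (none of its changes turn any other segment into a), so the proto-segment is *a.
Position 1: Wirakan has w, Nepana has v. Wirakan preserves w here (none of its changes turn any other segment into w), so the proto-segment is *w.
Continuing position by position gives *wanifa; check it forward:
Wirakan: start from *wanifa.
  rule 1 (vowel merger): wanifa → wenife
  rule 2 (pre-nasal raising): wenife → winife
  rule 3: no change — winife
  ⇒ Wirakan winife
Nepana: *wanifa
  wanifa → vanifa   [unconditioned shift]
  vanifa (rule 2 does not apply)
  vanifa (rule 3 does not apply)
  vanifa → vaniha   [unconditioned shift]
  giving Nepana vaniha.
Only *wanifa yields all of Wirakan winife, Nepana vaniha.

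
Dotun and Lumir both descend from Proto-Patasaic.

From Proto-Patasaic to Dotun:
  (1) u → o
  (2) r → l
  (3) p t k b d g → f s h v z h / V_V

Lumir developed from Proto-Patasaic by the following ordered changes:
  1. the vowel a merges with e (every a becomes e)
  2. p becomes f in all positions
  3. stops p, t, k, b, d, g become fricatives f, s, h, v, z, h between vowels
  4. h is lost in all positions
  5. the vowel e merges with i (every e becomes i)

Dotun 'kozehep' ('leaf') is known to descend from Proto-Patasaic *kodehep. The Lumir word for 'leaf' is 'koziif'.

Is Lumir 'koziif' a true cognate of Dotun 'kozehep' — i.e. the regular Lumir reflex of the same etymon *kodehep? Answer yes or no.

Derive the expected Lumir reflex of *kodehep:
Lumir: *kodehep
  kodehep (rule 1 does not apply)
  kodehep → kodehef   [unconditioned shift]
  kodehef → kozehef   [intervocalic lenition]
  kozehef → kozeef   [h-loss]
  kozeef → koziif   [vowel merger]
  giving Lumir koziif.
Lumir 'koziif' matches the regular reflex exactly, so the pair is cognate.

yes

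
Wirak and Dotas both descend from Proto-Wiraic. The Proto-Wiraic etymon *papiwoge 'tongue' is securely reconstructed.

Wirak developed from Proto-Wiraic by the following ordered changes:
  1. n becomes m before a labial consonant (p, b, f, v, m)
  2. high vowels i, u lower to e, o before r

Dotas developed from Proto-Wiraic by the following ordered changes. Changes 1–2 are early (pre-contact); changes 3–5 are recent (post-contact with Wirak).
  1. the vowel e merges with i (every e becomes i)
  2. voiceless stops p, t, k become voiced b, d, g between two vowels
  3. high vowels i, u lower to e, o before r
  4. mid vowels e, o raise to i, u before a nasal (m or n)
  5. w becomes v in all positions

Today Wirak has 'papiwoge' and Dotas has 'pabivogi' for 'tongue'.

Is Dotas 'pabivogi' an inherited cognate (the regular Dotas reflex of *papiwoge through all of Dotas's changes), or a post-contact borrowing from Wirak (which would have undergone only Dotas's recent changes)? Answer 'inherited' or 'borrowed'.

If inherited, *papiwoge would pass through all of Dotas's changes:
Dotas: start from *papiwoge.
  rule 1 (vowel merger): papiwoge → papiwogi
  rule 2 (intervocalic voicing): papiwogi → pabiwogi
  rule 3: no change — pabiwogi
  rule 4: no change — pabiwogi
  rule 5 (unconditioned shift): pabiwogi → pabivogi
  ⇒ Dotas pabivogi
If borrowed from Wirak 'papiwoge' after the early changes, it would undergo only the recent ones:
  rule 3 (pre-rhotic lowering): no change (papiwoge)
  rule 4 (pre-nasal raising): no change (papiwoge)
  rule 5 (unconditioned shift): papiwoge → papivoge
  ⇒ as a loan: papivoge
Dotas 'pabivogi' matches the inherited outcome exactly, so it is an inherited cognate, not a loan.

inherited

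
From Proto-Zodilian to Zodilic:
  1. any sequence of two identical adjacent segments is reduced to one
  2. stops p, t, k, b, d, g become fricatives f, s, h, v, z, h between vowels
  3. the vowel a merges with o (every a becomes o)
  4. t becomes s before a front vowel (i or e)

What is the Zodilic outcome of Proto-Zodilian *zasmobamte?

Zodilic: *zasmobamte
  zasmobamte (rule 1 does not apply)
  zasmobamte → zasmovamte   [intervocalic lenition]
  zasmovamte → zosmovomte   [vowel merger]
  zosmovomte → zosmovomse   [palatalisation]
  giving Zodilic zosmovomse.

zosmovomse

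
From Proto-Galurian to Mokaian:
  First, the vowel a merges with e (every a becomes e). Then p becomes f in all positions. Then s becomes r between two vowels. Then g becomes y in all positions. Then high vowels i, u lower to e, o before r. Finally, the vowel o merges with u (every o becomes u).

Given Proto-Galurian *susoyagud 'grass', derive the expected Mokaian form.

Mokaian: start from *susoyagud.
  rule 1 (vowel merger): susoyagud → susoyegud
  rule 2: no change — susoyegud
  rule 3 (rhotacism): susoyegud → suroyegud
  rule 4 (unconditioned shift): suroyegud → suroyeyud
  rule 5 (pre-rhotic lowering): suroyeyud → soroyeyud
  rule 6 (vowel merger): soroyeyud → suruyeyud
  ⇒ Mokaian suruyeyud

suruyeyud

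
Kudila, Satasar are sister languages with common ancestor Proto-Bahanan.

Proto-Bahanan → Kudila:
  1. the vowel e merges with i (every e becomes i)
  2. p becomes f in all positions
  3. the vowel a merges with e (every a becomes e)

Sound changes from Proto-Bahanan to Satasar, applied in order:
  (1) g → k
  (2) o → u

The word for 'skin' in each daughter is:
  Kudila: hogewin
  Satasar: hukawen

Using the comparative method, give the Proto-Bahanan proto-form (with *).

*hogawen

Position 6: Kudila has i, Satasar has e. Satasar preserves e here (none of its changes turn any other segment into e), so the proto-segment is *e.
Position 2: Kudila has o, Satasar has u. Kudila preserves o here (none of its changes turn any other segment into o), so the proto-segment is *o.
Position 3: Kudila has g, Satasar has k. Kudila preserves g here (none of its changes turn any other segment into g), so the proto-segment is *g.
Verify the candidate proto-form against each daughter:
Kudila: *hogawen > hogawin > hogewin  (by vowel merger, vowel merger)
Satasar: *hogawen
  hogawen → hokawen   [unconditioned shift]
  hokawen → hukawen   [vowel merger]
  giving Satasar hukawen.
No other proto-form is consistent with every reflex, so the reconstruction is *hogawen.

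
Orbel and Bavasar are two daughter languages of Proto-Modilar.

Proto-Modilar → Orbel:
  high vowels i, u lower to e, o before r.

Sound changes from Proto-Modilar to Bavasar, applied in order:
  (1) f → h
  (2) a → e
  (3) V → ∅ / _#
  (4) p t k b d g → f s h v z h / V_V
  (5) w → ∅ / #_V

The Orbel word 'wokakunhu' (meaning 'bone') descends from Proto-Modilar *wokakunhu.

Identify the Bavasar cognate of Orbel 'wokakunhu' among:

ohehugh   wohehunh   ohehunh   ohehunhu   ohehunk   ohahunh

Bavasar: *wokakunhu
  wokakunhu (rule 1 does not apply)
  wokakunhu → wokekunhu   [vowel merger]
  wokekunhu → wokekunh   [apocope]
  wokekunh → wohehunh   [intervocalic lenition]
  wohehunh → ohehunh   [glide loss]
  giving Bavasar ohehunh.
Among the options, 'ohehunh' alone shows every Bavasar change applied in order.

ohehunh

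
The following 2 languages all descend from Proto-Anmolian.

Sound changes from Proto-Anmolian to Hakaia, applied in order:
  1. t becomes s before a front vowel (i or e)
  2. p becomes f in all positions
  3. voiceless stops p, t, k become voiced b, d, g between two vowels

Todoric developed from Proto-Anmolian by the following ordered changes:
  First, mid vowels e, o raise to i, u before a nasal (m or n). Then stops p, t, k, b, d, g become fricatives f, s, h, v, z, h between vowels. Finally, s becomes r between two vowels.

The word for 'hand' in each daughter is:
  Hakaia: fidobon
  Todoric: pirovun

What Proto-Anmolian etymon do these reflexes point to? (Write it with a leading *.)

*pitobon

Position 5: Hakaia has b, Todoric has v. Hakaia preserves b here (none of its changes turn any other segment into b), so the proto-segment is *b.
Position 1: Hakaia has f, Todoric has p. Todoric preserves p here (none of its changes turn any other segment into p), so the proto-segment is *p.
Position 3: Hakaia has d, Todoric has r. Taking the neighbouring segments as reconstructed: Hakaia d could go back to *t or *d; Todoric r could go back to *t or *s or *r — the one source consistent with every daughter is *t.
Continuing position by position gives *pitobon; check it forward:
Hakaia: start from *pitobon.
  rule 1: no change — pitobon
  rule 2 (unconditioned shift): pitobon → fitobon
  rule 3 (intervocalic voicing): fitobon → fidobon
  ⇒ Hakaia fidobon
Todoric: *pitobon
  pitobon → pitobun   [pre-nasal raising]
  pitobun → pisovun   [intervocalic lenition]
  pisovun → pirovun   [rhotacism]
  giving Todoric pirovun.
Only *pitobon yields all of Hakaia fidobon, Todoric pirovun.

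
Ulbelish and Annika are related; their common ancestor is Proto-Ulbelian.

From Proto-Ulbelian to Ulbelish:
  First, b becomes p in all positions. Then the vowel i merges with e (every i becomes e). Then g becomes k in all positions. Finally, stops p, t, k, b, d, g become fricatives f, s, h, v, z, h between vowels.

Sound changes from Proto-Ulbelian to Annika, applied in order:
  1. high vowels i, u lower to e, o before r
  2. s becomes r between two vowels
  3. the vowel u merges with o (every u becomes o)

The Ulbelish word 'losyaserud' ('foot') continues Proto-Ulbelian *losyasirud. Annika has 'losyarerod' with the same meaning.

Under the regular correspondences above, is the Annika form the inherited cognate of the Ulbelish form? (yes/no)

Derive the expected Annika reflex of *losyasirud:
Annika: *losyasirud
  losyasirud → losyaserud   [pre-rhotic lowering]
  losyaserud → losyarerud   [rhotacism]
  losyarerud → losyarerod   [vowel merger]
  giving Annika losyarerod.
Annika 'losyarerod' matches the regular reflex exactly, so the pair is cognate.

yes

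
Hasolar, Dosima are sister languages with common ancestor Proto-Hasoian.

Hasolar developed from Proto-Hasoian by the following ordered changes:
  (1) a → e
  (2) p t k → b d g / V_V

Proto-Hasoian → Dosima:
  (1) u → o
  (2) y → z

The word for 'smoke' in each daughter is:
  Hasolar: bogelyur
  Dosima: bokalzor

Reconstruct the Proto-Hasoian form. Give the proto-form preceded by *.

Position 6: Hasolar has y, Dosima has z. Hasolar preserves y here (none of its changes turn any other segment into y), so the proto-segment is *y.
Position 4: Hasolar has e, Dosima has a. Dosima preserves a here (none of its changes turn any other segment into a), so the proto-segment is *a.
Verify the candidate proto-form against each daughter:
Hasolar: *bokalyur
  bokalyur → bokelyur   [vowel merger]
  bokelyur → bogelyur   [intervocalic voicing]
  giving Hasolar bogelyur.
Dosima: *bokalyur > bokalyor > bokalzor  (by vowel merger, unconditioned shift)
*bokalyur is the unique common source.

*bokalyur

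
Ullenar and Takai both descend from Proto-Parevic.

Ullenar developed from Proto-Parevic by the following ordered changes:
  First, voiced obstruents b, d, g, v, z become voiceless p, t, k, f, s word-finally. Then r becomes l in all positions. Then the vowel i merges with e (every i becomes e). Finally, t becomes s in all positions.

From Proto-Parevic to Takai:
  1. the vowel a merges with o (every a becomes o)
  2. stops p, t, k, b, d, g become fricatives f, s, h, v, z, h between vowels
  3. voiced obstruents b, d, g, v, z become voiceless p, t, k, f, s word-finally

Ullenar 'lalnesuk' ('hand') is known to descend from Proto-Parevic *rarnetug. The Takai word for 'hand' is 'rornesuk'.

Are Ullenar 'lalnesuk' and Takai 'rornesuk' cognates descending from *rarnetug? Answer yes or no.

yes

Derive the expected Takai reflex of *rarnetug:
Takai: start from *rarnetug.
  rule 1 (vowel merger): rarnetug → rornetug
  rule 2 (intervocalic lenition): rornetug → rornesug
  rule 3 (final devoicing): rornesug → rornesuk
  ⇒ Takai rornesuk
Takai 'rornesuk' matches the regular reflex exactly, so the pair is cognate.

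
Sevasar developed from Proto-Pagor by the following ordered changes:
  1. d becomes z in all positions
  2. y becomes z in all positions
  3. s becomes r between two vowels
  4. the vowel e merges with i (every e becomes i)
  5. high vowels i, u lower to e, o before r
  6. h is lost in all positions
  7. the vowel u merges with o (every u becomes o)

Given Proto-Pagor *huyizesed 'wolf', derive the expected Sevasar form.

ozizeriz

Sevasar: start from *huyizesed.
  rule 1 (unconditioned shift): huyizesed → huyizesez
  rule 2 (unconditioned shift): huyizesez → huzizesez
  rule 3 (rhotacism): huzizesez → huzizerez
  rule 4 (vowel merger): huzizerez → huziziriz
  rule 5 (pre-rhotic lowering): huziziriz → huzizeriz
  rule 6 (h-loss): huzizeriz → uzizeriz
  rule 7 (vowel merger): uzizeriz → ozizeriz
  ⇒ Sevasar ozizeriz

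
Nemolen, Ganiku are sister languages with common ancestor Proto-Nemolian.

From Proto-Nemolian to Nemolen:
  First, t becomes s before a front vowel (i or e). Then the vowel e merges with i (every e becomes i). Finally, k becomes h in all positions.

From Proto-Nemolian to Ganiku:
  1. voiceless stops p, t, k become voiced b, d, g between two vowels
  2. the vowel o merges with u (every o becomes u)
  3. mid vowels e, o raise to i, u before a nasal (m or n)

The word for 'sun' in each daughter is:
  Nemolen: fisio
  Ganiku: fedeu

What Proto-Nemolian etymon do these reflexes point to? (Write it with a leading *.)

Position 3: Nemolen has s, Ganiku has d. Taking the neighbouring segments as reconstructed: Nemolen s could go back to *t or *s; Ganiku d could go back to *t or *d — the one source consistent with every daughter is *t.
Position 5: Nemolen has o, Ganiku has u. Nemolen preserves o here (none of its changes turn any other segment into o), so the proto-segment is *o.
Verify the candidate proto-form against each daughter:
Nemolen: start from *feteo.
  rule 1 (palatalisation): feteo → feseo
  rule 2 (vowel merger): feseo → fisio
  rule 3: no change — fisio
  ⇒ Nemolen fisio
Ganiku: *feteo > fedeo > fedeu  (by intervocalic voicing, vowel merger)
No other proto-form is consistent with every reflex, so the reconstruction is *feteo.

*feteo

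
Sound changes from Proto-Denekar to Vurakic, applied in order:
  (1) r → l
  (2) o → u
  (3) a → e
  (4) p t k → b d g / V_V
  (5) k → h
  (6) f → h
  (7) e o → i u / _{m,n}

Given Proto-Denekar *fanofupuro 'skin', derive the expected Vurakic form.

hinuhubulu

Vurakic: *fanofupuro > fanofupulo > fanufupulu > fenufupulu > fenufubulu > henuhubulu > hinuhubulu  (by unconditioned shift, vowel merger, vowel merger, intervocalic voicing, unconditioned shift, pre-nasal raising)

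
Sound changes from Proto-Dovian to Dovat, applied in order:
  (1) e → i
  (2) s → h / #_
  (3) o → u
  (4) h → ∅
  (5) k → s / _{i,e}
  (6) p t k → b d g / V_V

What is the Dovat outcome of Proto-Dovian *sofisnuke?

ufisnusi

Dovat: *sofisnuke
  sofisnuke → sofisnuki   [vowel merger]
  sofisnuki → hofisnuki   [debuccalisation]
  hofisnuki → hufisnuki   [vowel merger]
  hufisnuki → ufisnuki   [h-loss]
  ufisnuki → ufisnusi   [palatalisation]
  ufisnusi (rule 6 does not apply)
  giving Dovat ufisnusi.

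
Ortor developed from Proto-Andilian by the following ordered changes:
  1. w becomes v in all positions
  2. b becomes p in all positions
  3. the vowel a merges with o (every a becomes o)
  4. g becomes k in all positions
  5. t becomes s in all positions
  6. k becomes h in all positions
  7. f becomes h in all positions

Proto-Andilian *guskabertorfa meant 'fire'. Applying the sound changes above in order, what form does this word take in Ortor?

Ortor: *guskabertorfa
  guskabertorfa (rule 1 does not apply)
  guskabertorfa → guskapertorfa   [unconditioned shift]
  guskapertorfa → guskopertorfo   [vowel merger]
  guskopertorfo → kuskopertorfo   [unconditioned shift]
  kuskopertorfo → kuskopersorfo   [unconditioned shift]
  kuskopersorfo → hushopersorfo   [unconditioned shift]
  hushopersorfo → hushopersorho   [unconditioned shift]
  giving Ortor hushopersorho.

hushopersorho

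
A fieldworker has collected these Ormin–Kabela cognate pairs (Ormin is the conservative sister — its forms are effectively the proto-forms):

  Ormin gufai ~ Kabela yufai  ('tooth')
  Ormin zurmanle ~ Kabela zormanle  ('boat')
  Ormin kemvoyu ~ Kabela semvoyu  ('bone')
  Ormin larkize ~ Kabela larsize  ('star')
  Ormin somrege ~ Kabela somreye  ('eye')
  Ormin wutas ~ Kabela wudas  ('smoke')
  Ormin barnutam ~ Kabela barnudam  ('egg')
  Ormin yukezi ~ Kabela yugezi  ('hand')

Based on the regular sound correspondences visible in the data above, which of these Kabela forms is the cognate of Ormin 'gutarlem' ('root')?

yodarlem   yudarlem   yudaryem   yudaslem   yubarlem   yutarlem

yudarlem

gufai ~ yufai — Ormin g corresponds to Kabela y word-initially before a back vowel.
wutas ~ wudas, barnutam ~ barnudam — Ormin t corresponds to Kabela d between vowels (before a back vowel).
Applying these to Ormin 'gutarlem':
  gutarlem → yutarlem   (g→y word-initially before a back vowel)
  yutarlem → yudarlem   (t→d between vowels (before a back vowel))
So the Kabela cognate is 'yudarlem'.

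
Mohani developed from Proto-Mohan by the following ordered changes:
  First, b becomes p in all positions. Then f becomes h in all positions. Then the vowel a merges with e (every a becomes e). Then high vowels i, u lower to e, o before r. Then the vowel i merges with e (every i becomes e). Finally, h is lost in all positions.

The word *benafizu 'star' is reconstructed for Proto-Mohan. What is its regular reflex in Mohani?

Mohani: start from *benafizu.
  rule 1 (unconditioned shift): benafizu → penafizu
  rule 2 (unconditioned shift): penafizu → penahizu
  rule 3 (vowel merger): penahizu → penehizu
  rule 4: no change — penehizu
  rule 5 (vowel merger): penehizu → penehezu
  rule 6 (h-loss): penehezu → peneezu
  ⇒ Mohani peneezu

peneezu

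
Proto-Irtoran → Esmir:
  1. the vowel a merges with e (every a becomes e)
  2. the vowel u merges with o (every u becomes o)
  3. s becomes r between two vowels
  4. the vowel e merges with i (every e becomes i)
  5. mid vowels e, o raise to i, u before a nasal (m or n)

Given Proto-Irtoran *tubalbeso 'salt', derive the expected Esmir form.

Esmir: start from *tubalbeso.
  rule 1 (vowel merger): tubalbeso → tubelbeso
  rule 2 (vowel merger): tubelbeso → tobelbeso
  rule 3 (rhotacism): tobelbeso → tobelbero
  rule 4 (vowel merger): tobelbero → tobilbiro
  rule 5: no change — tobilbiro
  ⇒ Esmir tobilbiro

tobilbiro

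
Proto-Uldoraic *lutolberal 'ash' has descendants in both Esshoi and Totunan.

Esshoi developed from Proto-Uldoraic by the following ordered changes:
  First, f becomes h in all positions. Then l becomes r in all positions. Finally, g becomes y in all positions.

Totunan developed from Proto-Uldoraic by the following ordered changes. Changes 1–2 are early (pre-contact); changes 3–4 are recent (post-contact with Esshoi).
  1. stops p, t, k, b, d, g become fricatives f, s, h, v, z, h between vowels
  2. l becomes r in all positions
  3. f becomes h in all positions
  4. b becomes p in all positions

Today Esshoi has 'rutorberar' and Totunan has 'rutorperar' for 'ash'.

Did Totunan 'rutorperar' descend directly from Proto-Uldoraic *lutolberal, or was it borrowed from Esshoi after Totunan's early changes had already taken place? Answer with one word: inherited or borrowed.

If inherited, *lutolberal would pass through all of Totunan's changes:
Totunan: *lutolberal > lusolberal > rusorberar > rusorperar  (by intervocalic lenition, unconditioned shift, unconditioned shift)
If borrowed from Esshoi 'rutorberar' after the early changes, it would undergo only the recent ones:
  rule 3 (unconditioned shift): no change (rutorberar)
  rule 4 (unconditioned shift): rutorberar → rutorperar
  ⇒ as a loan: rutorperar
Totunan 'rutorperar' matches the loan outcome 'rutorperar', not the inherited 'rusorperar' — it skipped the early Totunan changes, so it was borrowed from Esshoi.

borrowed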